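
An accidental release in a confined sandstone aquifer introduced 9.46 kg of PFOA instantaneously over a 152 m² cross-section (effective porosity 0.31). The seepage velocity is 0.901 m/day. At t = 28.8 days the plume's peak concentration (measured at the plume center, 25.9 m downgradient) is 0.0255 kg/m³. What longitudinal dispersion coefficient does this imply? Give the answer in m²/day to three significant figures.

0.171 m²/day

At the plume center C_max = M/(n_e·A·√(4πDt)), so D = M²/(4πt·(n_e·A·C_max)²).
n_e·A·C_max = 0.31 × 152 × 0.0255 = 1.202 kg/m.
D = 9.46²/(4π × 28.8 × 1.202²) = 0.171 m²/day.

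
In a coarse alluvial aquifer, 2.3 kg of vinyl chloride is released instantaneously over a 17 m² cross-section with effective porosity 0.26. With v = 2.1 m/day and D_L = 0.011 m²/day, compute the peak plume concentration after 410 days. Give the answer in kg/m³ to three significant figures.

The peak of an instantaneous 1D plume sits at x = vt; there the Gaussian factor is 1 and C_max = M/(n_e·A·√(4πDt)), where n_e·A is the pore area the mass is dissolved in.
√(4πDt) = √(4π × 0.011 × 410) = 7.528 m, so C_max = 2.3/(0.26 × 17 × 7.528) = 0.0691 kg/m³.

0.0691 kg/m³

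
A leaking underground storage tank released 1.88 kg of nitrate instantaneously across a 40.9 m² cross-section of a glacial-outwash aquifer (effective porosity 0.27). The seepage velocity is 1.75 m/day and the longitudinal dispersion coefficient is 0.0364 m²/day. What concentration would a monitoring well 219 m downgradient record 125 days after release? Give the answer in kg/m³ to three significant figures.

For an instantaneous plane source, C(x,t) = M/(n_e·A·√(4πDt)) · exp(−(x−vt)²/(4Dt)), with n_e·A the pore (flow) area.
Plume center vt = 1.75 × 125 = 218.75 m, so the well at 219 m is 0.25 m downgradient of the peak.
√(4πDt) = 7.562 m, giving peak height M/(n_e·A·√(4πDt)) = 1.88/(0.27 × 40.9 × 7.562) = 0.02251 kg/m³.
(x−vt)²/(4Dt) = (0.25)²/(4 × 0.0364 × 125) = 0.003434; exp(−0.003434) = 0.9966.
C = 0.02251 × 0.9966 = 0.0224 kg/m³.

0.0224 kg/m³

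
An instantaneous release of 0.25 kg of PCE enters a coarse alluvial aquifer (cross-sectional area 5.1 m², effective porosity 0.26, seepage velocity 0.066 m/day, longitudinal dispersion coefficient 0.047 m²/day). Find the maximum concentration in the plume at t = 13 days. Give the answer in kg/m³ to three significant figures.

The peak of an instantaneous 1D plume sits at x = vt; there the Gaussian factor is 1 and C_max = M/(n_e·A·√(4πDt)), where n_e·A is the pore area the mass is dissolved in.
√(4πDt) = √(4π × 0.047 × 13) = 2.771 m, so C_max = 0.25/(0.26 × 5.1 × 2.771) = 0.0680 kg/m³.

0.0680 kg/m³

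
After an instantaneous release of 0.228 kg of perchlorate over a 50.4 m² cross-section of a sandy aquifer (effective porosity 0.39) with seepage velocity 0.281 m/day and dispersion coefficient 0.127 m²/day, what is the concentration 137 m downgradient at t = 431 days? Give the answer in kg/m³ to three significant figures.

For an instantaneous plane source, C(x,t) = M/(n_e·A·√(4πDt)) · exp(−(x−vt)²/(4Dt)), with n_e·A the pore (flow) area.
Plume center vt = 0.281 × 431 = 121.111 m, so the well at 137 m is 15.889 m downgradient of the peak.
√(4πDt) = 26.23 m, giving peak height M/(n_e·A·√(4πDt)) = 0.228/(0.39 × 50.4 × 26.23) = 0.0004422 kg/m³.
(x−vt)²/(4Dt) = (15.889)²/(4 × 0.127 × 431) = 1.153; exp(−1.153) = 0.3157.
C = 0.0004422 × 0.3157 = 0.000140 kg/m³.

0.000140 kg/m³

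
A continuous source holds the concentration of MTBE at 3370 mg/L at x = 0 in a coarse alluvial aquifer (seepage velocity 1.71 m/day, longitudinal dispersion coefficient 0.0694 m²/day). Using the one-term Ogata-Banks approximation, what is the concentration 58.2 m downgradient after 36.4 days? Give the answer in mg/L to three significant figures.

3250 mg/L

For a continuous step input, C/C₀ ≈ ½·erfc((x−vt)/(2√(Dt))).
vt = 1.71 × 36.4 = 62.244 m and 2√(Dt) = 2√(0.0694 × 36.4) = 3.179 m.
Argument (x−vt)/(2√(Dt)) = (58.2 − 62.244)/3.179 = -1.272; ½·erfc(-1.272) = 0.9640.
C = 3370 × 0.9640 = 3250 mg/L.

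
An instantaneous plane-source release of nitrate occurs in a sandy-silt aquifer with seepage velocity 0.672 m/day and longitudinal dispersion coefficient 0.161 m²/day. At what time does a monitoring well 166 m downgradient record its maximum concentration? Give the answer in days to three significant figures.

For the 1D instantaneous-source solution, setting ∂C/∂t = 0 at fixed x gives v²t² + 2Dt − x² = 0, so t = (√(D² + v²x²) − D)/v².
√(D² + v²x²) = √(0.161² + 0.672² × 166²) = 111.6; v² = 0.451584.
t = (111.6 − 0.161)/0.451584 = 247 days (vs. the pure-advection estimate x/v = 247 d).

247 days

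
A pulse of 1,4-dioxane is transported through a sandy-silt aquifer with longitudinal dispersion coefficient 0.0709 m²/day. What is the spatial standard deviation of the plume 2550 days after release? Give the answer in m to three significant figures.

Dispersive spreading gives a Gaussian with σ² = 2Dt; advection only shifts the center.
σ = √(2 × 0.0709 × 2550) = 19.0 m.

19.0 m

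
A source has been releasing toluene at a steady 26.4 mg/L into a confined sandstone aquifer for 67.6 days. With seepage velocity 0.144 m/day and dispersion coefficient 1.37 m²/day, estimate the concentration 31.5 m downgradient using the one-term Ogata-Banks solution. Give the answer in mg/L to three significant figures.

1.45 mg/L

For a continuous step input, C/C₀ ≈ ½·erfc((x−vt)/(2√(Dt))).
vt = 0.144 × 67.6 = 9.7344 m and 2√(Dt) = 2√(1.37 × 67.6) = 19.25 m.
Argument (x−vt)/(2√(Dt)) = (31.5 − 9.7344)/19.25 = 1.131; ½·erfc(1.131) = 0.05486.
C = 26.4 × 0.05486 = 1.45 mg/L.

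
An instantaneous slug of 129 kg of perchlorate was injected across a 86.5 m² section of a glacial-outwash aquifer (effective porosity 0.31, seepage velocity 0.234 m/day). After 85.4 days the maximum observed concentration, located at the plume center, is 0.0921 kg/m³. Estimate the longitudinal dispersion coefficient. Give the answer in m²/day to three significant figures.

2.54 m²/day

At the plume center C_max = M/(n_e·A·√(4πDt)), so D = M²/(4πt·(n_e·A·C_max)²).
n_e·A·C_max = 0.31 × 86.5 × 0.0921 = 2.470 kg/m.
D = 129²/(4π × 85.4 × 2.470²) = 2.54 m²/day.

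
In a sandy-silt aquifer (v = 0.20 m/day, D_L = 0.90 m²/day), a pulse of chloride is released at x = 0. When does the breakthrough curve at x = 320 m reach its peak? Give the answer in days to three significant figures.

For the 1D instantaneous-source solution, setting ∂C/∂t = 0 at fixed x gives v²t² + 2Dt − x² = 0, so t = (√(D² + v²x²) − D)/v².
√(D² + v²x²) = √(0.90² + 0.20² × 320²) = 64.01; v² = 0.04.
t = (64.01 − 0.90)/0.04 = 1580 days (vs. the pure-advection estimate x/v = 1600 d).

1580 days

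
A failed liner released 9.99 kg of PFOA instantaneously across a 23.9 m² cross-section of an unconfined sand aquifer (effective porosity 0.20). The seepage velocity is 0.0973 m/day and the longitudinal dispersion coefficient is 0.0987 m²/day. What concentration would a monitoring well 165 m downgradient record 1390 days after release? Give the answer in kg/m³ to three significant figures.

For an instantaneous plane source, C(x,t) = M/(n_e·A·√(4πDt)) · exp(−(x−vt)²/(4Dt)), with n_e·A the pore (flow) area.
Plume center vt = 0.0973 × 1390 = 135.247 m, so the well at 165 m is 29.753 m downgradient of the peak.
√(4πDt) = 41.52 m, giving peak height M/(n_e·A·√(4πDt)) = 9.99/(0.20 × 23.9 × 41.52) = 0.05034 kg/m³.
(x−vt)²/(4Dt) = (29.753)²/(4 × 0.0987 × 1390) = 1.613; exp(−1.613) = 0.1993.
C = 0.05034 × 0.1993 = 0.0100 kg/m³.

0.0100 kg/m³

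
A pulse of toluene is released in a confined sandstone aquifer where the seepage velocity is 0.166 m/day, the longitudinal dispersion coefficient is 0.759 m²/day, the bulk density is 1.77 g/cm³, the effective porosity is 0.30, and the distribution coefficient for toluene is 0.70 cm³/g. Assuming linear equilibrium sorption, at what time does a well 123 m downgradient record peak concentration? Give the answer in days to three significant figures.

Retardation factor R = 1 + ρ_b·K_d/n = 1 + 1.77 × 0.70/0.30 = 5.130.
Sorption retards both mechanisms: v_R = v/R = 0.03236 m/day, D_R = D/R = 0.1480 m²/day.
Peak time from v_R²t² + 2D_R t − x² = 0: t = (√(D_R² + v_R²x²) − D_R)/v_R².
√(D_R² + v_R²x²) = √(0.1480² + 0.03236² × 123²) = 3.983; v_R² = 0.001047.
t = (3.983 − 0.1480)/0.001047 = 3660 days.

3660 days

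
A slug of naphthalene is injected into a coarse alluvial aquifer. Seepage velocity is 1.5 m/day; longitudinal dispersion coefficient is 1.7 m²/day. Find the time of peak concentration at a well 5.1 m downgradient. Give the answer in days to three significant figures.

For the 1D instantaneous-source solution, setting ∂C/∂t = 0 at fixed x gives v²t² + 2Dt − x² = 0, so t = (√(D² + v²x²) − D)/v².
√(D² + v²x²) = √(1.7² + 1.5² × 5.1²) = 7.837; v² = 2.25.
t = (7.837 − 1.7)/2.25 = 2.73 days (vs. the pure-advection estimate x/v = 3.40 d).

2.73 days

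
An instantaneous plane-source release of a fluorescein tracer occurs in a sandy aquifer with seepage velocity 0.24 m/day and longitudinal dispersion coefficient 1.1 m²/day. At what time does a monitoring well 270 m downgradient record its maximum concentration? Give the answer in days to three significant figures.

1110 days

For the 1D instantaneous-source solution, setting ∂C/∂t = 0 at fixed x gives v²t² + 2Dt − x² = 0, so t = (√(D² + v²x²) − D)/v².
√(D² + v²x²) = √(1.1² + 0.24² × 270²) = 64.81; v² = 0.0576.
t = (64.81 − 1.1)/0.0576 = 1110 days (vs. the pure-advection estimate x/v = 1120 d).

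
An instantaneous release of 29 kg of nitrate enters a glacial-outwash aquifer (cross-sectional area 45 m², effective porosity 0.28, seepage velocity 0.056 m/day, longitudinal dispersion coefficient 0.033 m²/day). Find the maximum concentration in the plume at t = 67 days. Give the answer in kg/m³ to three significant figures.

0.437 kg/m³

The peak of an instantaneous 1D plume sits at x = vt; there the Gaussian factor is 1 and C_max = M/(n_e·A·√(4πDt)), where n_e·A is the pore area the mass is dissolved in.
√(4πDt) = √(4π × 0.033 × 67) = 5.271 m, so C_max = 29/(0.28 × 45 × 5.271) = 0.437 kg/m³.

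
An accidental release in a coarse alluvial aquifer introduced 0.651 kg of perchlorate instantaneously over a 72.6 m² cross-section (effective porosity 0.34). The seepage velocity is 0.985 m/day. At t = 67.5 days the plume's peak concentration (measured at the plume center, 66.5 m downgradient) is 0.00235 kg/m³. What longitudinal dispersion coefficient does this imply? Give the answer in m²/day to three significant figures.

0.148 m²/day

At the plume center C_max = M/(n_e·A·√(4πDt)), so D = M²/(4πt·(n_e·A·C_max)²).
n_e·A·C_max = 0.34 × 72.6 × 0.00235 = 0.05801 kg/m.
D = 0.651²/(4π × 67.5 × 0.05801²) = 0.148 m²/day.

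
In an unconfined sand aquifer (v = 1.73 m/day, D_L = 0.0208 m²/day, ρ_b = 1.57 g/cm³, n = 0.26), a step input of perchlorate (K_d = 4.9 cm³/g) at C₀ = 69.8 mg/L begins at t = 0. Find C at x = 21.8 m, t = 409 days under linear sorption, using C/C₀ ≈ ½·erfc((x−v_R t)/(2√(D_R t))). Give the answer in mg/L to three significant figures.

Retardation factor R = 1 + ρ_b·K_d/n = 1 + 1.57 × 4.9/0.26 = 30.59.
Sorption retards both mechanisms: v_R = v/R = 0.05655 m/day, D_R = D/R = 0.0006800 m²/day.
v_R·t = 0.05655 × 409 = 23.12895 m; 2√(D_R t) = 1.055 m; argument = (21.8 − 23.12895)/1.055 = -1.260.
C = C₀ × ½·erfc(-1.260) = 69.8 × 0.9626 = 67.2 mg/L.

67.2 mg/L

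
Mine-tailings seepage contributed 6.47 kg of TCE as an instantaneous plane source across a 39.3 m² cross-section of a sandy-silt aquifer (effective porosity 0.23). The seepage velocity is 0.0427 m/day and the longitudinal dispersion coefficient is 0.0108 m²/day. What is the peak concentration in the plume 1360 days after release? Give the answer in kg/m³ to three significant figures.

0.0527 kg/m³

The peak of an instantaneous 1D plume sits at x = vt; there the Gaussian factor is 1 and C_max = M/(n_e·A·√(4πDt)), where n_e·A is the pore area the mass is dissolved in.
√(4πDt) = √(4π × 0.0108 × 1360) = 13.59 m, so C_max = 6.47/(0.23 × 39.3 × 13.59) = 0.0527 kg/m³.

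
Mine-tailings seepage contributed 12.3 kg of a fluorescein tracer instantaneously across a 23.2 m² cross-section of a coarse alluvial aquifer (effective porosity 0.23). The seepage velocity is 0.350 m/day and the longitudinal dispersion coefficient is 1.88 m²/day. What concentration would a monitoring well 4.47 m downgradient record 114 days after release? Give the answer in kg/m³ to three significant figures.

0.0103 kg/m³

For an instantaneous plane source, C(x,t) = M/(n_e·A·√(4πDt)) · exp(−(x−vt)²/(4Dt)), with n_e·A the pore (flow) area.
Plume center vt = 0.350 × 114 = 39.9 m, so the well at 4.47 m is 35.43 m upgradient of the peak.
√(4πDt) = 51.90 m, giving peak height M/(n_e·A·√(4πDt)) = 12.3/(0.23 × 23.2 × 51.90) = 0.04441 kg/m³.
(x−vt)²/(4Dt) = (-35.43)²/(4 × 1.88 × 114) = 1.464; exp(−1.464) = 0.2313.
C = 0.04441 × 0.2313 = 0.0103 kg/m³.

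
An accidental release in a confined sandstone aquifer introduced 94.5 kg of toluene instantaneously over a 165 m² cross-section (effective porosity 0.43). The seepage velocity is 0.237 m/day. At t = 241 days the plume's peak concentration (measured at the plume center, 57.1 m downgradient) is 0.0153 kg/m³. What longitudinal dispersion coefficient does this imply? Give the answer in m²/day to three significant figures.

At the plume center C_max = M/(n_e·A·√(4πDt)), so D = M²/(4πt·(n_e·A·C_max)²).
n_e·A·C_max = 0.43 × 165 × 0.0153 = 1.086 kg/m.
D = 94.5²/(4π × 241 × 1.086²) = 2.50 m²/day.

2.50 m²/day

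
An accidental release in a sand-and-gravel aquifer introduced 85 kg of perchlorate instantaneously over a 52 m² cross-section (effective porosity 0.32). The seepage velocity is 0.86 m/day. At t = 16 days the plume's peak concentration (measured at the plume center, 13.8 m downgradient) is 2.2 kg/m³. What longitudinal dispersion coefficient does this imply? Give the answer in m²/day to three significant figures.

0.0268 m²/day

At the plume center C_max = M/(n_e·A·√(4πDt)), so D = M²/(4πt·(n_e·A·C_max)²).
n_e·A·C_max = 0.32 × 52 × 2.2 = 36.61 kg/m.
D = 85²/(4π × 16 × 36.61²) = 0.0268 m²/day.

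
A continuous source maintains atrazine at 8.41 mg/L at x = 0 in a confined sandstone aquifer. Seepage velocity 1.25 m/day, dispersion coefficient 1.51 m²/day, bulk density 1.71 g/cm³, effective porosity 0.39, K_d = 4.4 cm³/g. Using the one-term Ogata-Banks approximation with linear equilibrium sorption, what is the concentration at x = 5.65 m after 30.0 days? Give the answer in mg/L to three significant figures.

Retardation factor R = 1 + ρ_b·K_d/n = 1 + 1.71 × 4.4/0.39 = 20.29.
Sorption retards both mechanisms: v_R = v/R = 0.06161 m/day, D_R = D/R = 0.07442 m²/day.
v_R·t = 0.06161 × 30.0 = 1.8483 m; 2√(D_R t) = 2.988 m; argument = (5.65 − 1.8483)/2.988 = 1.272.
C = C₀ × ½·erfc(1.272) = 8.41 × 0.03602 = 0.303 mg/L.

0.303 mg/L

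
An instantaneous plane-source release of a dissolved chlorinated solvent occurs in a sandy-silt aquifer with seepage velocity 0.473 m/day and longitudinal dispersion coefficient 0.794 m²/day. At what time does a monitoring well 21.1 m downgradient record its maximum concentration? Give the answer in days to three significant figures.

41.2 days

For the 1D instantaneous-source solution, setting ∂C/∂t = 0 at fixed x gives v²t² + 2Dt − x² = 0, so t = (√(D² + v²x²) − D)/v².
√(D² + v²x²) = √(0.794² + 0.473² × 21.1²) = 10.01; v² = 0.223729.
t = (10.01 − 0.794)/0.223729 = 41.2 days (vs. the pure-advection estimate x/v = 44.6 d).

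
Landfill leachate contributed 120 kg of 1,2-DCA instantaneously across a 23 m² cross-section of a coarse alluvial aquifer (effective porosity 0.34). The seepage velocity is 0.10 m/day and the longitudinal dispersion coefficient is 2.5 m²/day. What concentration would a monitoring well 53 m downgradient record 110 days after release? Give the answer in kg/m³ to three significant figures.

0.0525 kg/m³

For an instantaneous plane source, C(x,t) = M/(n_e·A·√(4πDt)) · exp(−(x−vt)²/(4Dt)), with n_e·A the pore (flow) area.
Plume center vt = 0.10 × 110 = 11 m, so the well at 53 m is 42 m downgradient of the peak.
√(4πDt) = 58.79 m, giving peak height M/(n_e·A·√(4πDt)) = 120/(0.34 × 23 × 58.79) = 0.2610 kg/m³.
(x−vt)²/(4Dt) = (42)²/(4 × 2.5 × 110) = 1.604; exp(−1.604) = 0.2011.
C = 0.2610 × 0.2011 = 0.0525 kg/m³.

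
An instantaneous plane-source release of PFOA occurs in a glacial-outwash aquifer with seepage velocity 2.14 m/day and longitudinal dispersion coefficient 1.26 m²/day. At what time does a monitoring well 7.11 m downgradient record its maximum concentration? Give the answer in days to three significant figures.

3.06 days

For the 1D instantaneous-source solution, setting ∂C/∂t = 0 at fixed x gives v²t² + 2Dt − x² = 0, so t = (√(D² + v²x²) − D)/v².
√(D² + v²x²) = √(1.26² + 2.14² × 7.11²) = 15.27; v² = 4.5796.
t = (15.27 − 1.26)/4.5796 = 3.06 days (vs. the pure-advection estimate x/v = 3.32 d).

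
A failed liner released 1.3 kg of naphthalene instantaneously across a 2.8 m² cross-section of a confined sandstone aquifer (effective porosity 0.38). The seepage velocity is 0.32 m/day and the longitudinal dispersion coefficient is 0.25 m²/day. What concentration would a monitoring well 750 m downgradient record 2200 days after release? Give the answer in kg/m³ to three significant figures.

For an instantaneous plane source, C(x,t) = M/(n_e·A·√(4πDt)) · exp(−(x−vt)²/(4Dt)), with n_e·A the pore (flow) area.
Plume center vt = 0.32 × 2200 = 704 m, so the well at 750 m is 46 m downgradient of the peak.
√(4πDt) = 83.14 m, giving peak height M/(n_e·A·√(4πDt)) = 1.3/(0.38 × 2.8 × 83.14) = 0.01470 kg/m³.
(x−vt)²/(4Dt) = (46)²/(4 × 0.25 × 2200) = 0.9618; exp(−0.9618) = 0.3822.
C = 0.01470 × 0.3822 = 0.00562 kg/m³.

0.00562 kg/m³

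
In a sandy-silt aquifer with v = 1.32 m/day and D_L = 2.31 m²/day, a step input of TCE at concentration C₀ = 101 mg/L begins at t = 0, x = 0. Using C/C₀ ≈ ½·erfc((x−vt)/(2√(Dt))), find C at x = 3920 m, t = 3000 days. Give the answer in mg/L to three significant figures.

63.9 mg/L

For a continuous step input, C/C₀ ≈ ½·erfc((x−vt)/(2√(Dt))).
vt = 1.32 × 3000 = 3960 m and 2√(Dt) = 2√(2.31 × 3000) = 166.5 m.
Argument (x−vt)/(2√(Dt)) = (3920 − 3960)/166.5 = -0.2402; ½·erfc(-0.2402) = 0.6330.
C = 101 × 0.6330 = 63.9 mg/L.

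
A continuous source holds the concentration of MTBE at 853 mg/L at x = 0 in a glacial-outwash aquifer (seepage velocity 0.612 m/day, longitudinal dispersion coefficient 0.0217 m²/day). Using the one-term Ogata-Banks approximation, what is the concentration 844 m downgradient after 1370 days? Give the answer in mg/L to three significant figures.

For a continuous step input, C/C₀ ≈ ½·erfc((x−vt)/(2√(Dt))).
vt = 0.612 × 1370 = 838.44 m and 2√(Dt) = 2√(0.0217 × 1370) = 10.90 m.
Argument (x−vt)/(2√(Dt)) = (844 − 838.44)/10.90 = 0.5101; ½·erfc(0.5101) = 0.2353.
C = 853 × 0.2353 = 201 mg/L.

201 mg/L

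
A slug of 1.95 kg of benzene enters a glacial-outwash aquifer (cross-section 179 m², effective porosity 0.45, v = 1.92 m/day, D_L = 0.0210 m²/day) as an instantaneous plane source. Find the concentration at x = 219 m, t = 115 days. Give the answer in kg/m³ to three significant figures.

For an instantaneous plane source, C(x,t) = M/(n_e·A·√(4πDt)) · exp(−(x−vt)²/(4Dt)), with n_e·A the pore (flow) area.
Plume center vt = 1.92 × 115 = 220.8 m, so the well at 219 m is 1.8 m upgradient of the peak.
√(4πDt) = 5.509 m, giving peak height M/(n_e·A·√(4πDt)) = 1.95/(0.45 × 179 × 5.509) = 0.004394 kg/m³.
(x−vt)²/(4Dt) = (-1.8)²/(4 × 0.0210 × 115) = 0.3354; exp(−0.3354) = 0.7151.
C = 0.004394 × 0.7151 = 0.00314 kg/m³.

0.00314 kg/m³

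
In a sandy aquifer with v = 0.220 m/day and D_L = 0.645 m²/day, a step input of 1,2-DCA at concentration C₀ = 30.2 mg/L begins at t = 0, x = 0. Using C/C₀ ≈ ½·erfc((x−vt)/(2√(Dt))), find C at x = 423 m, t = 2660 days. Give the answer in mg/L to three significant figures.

30.1 mg/L

For a continuous step input, C/C₀ ≈ ½·erfc((x−vt)/(2√(Dt))).
vt = 0.220 × 2660 = 585.2 m and 2√(Dt) = 2√(0.645 × 2660) = 82.84 m.
Argument (x−vt)/(2√(Dt)) = (423 − 585.2)/82.84 = -1.958; ½·erfc(-1.958) = 0.9972.
C = 30.2 × 0.9972 = 30.1 mg/L.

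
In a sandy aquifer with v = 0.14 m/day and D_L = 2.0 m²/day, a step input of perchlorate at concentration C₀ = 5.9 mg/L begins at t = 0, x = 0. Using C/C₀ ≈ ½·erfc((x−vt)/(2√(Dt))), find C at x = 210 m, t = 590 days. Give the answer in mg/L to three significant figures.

0.0258 mg/L

For a continuous step input, C/C₀ ≈ ½·erfc((x−vt)/(2√(Dt))).
vt = 0.14 × 590 = 82.6 m and 2√(Dt) = 2√(2.0 × 590) = 68.70 m.
Argument (x−vt)/(2√(Dt)) = (210 − 82.6)/68.70 = 1.854; ½·erfc(1.854) = 0.004371.
C = 5.9 × 0.004371 = 0.0258 mg/L.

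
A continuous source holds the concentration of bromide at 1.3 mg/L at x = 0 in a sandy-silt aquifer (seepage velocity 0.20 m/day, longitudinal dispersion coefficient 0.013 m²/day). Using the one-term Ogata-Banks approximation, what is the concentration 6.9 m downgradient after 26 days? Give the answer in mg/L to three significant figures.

For a continuous step input, C/C₀ ≈ ½·erfc((x−vt)/(2√(Dt))).
vt = 0.20 × 26 = 5.2 m and 2√(Dt) = 2√(0.013 × 26) = 1.163 m.
Argument (x−vt)/(2√(Dt)) = (6.9 − 5.2)/1.163 = 1.462; ½·erfc(1.462) = 0.01934.
C = 1.3 × 0.01934 = 0.0251 mg/L.

0.0251 mg/L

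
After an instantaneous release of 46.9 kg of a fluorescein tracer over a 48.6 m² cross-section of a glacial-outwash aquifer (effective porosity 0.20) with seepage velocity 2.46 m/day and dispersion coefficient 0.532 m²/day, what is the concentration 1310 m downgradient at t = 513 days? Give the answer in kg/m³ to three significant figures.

0.00997 kg/m³

For an instantaneous plane source, C(x,t) = M/(n_e·A·√(4πDt)) · exp(−(x−vt)²/(4Dt)), with n_e·A the pore (flow) area.
Plume center vt = 2.46 × 513 = 1261.98 m, so the well at 1310 m is 48.02 m downgradient of the peak.
√(4πDt) = 58.56 m, giving peak height M/(n_e·A·√(4πDt)) = 46.9/(0.20 × 48.6 × 58.56) = 0.08240 kg/m³.
(x−vt)²/(4Dt) = (48.02)²/(4 × 0.532 × 513) = 2.112; exp(−2.112) = 0.1210.
C = 0.08240 × 0.1210 = 0.00997 kg/m³.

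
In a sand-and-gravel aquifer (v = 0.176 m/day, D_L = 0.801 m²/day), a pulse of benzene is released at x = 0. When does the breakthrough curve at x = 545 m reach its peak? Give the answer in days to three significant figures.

3070 days

For the 1D instantaneous-source solution, setting ∂C/∂t = 0 at fixed x gives v²t² + 2Dt − x² = 0, so t = (√(D² + v²x²) − D)/v².
√(D² + v²x²) = √(0.801² + 0.176² × 545²) = 95.92; v² = 0.030976.
t = (95.92 − 0.801)/0.030976 = 3070 days (vs. the pure-advection estimate x/v = 3100 d).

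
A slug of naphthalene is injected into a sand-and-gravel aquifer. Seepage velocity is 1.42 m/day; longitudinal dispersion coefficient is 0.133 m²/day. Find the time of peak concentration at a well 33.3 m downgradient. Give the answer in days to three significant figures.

For the 1D instantaneous-source solution, setting ∂C/∂t = 0 at fixed x gives v²t² + 2Dt − x² = 0, so t = (√(D² + v²x²) − D)/v².
√(D² + v²x²) = √(0.133² + 1.42² × 33.3²) = 47.29; v² = 2.0164.
t = (47.29 − 0.133)/2.0164 = 23.4 days (vs. the pure-advection estimate x/v = 23.5 d).

23.4 days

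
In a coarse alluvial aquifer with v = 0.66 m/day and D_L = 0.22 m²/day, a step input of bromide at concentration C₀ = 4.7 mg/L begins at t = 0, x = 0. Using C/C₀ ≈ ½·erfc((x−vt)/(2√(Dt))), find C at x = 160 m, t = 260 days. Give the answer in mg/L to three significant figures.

4.05 mg/L

For a continuous step input, C/C₀ ≈ ½·erfc((x−vt)/(2√(Dt))).
vt = 0.66 × 260 = 171.6 m and 2√(Dt) = 2√(0.22 × 260) = 15.13 m.
Argument (x−vt)/(2√(Dt)) = (160 − 171.6)/15.13 = -0.7667; ½·erfc(-0.7667) = 0.8609.
C = 4.7 × 0.8609 = 4.05 mg/L.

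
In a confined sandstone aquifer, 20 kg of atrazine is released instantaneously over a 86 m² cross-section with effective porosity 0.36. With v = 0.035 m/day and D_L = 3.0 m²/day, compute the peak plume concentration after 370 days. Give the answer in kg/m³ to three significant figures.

0.00547 kg/m³

The peak of an instantaneous 1D plume sits at x = vt; there the Gaussian factor is 1 and C_max = M/(n_e·A·√(4πDt)), where n_e·A is the pore area the mass is dissolved in.
√(4πDt) = √(4π × 3.0 × 370) = 118.1 m, so C_max = 20/(0.36 × 86 × 118.1) = 0.00547 kg/m³.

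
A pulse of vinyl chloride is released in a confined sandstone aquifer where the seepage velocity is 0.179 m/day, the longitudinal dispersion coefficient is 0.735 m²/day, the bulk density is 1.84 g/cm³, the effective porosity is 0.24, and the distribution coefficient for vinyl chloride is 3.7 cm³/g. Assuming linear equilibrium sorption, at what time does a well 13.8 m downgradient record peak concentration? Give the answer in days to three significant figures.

1690 days

Retardation factor R = 1 + ρ_b·K_d/n = 1 + 1.84 × 3.7/0.24 = 29.37.
Sorption retards both mechanisms: v_R = v/R = 0.006095 m/day, D_R = D/R = 0.02503 m²/day.
Peak time from v_R²t² + 2D_R t − x² = 0: t = (√(D_R² + v_R²x²) − D_R)/v_R².
√(D_R² + v_R²x²) = √(0.02503² + 0.006095² × 13.8²) = 0.08776; v_R² = 3.715e-05.
t = (0.08776 − 0.02503)/3.715e-05 = 1690 days.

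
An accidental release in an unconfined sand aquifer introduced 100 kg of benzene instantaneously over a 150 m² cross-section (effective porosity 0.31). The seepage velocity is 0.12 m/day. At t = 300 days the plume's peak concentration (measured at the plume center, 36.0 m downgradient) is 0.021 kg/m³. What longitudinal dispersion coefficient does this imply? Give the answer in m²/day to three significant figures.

At the plume center C_max = M/(n_e·A·√(4πDt)), so D = M²/(4πt·(n_e·A·C_max)²).
n_e·A·C_max = 0.31 × 150 × 0.021 = 0.9765 kg/m.
D = 100²/(4π × 300 × 0.9765²) = 2.78 m²/day.

2.78 m²/day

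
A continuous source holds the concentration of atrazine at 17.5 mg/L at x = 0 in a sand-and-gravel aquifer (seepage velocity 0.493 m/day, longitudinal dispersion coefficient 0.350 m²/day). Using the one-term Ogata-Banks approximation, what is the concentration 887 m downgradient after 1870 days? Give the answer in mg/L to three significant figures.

For a continuous step input, C/C₀ ≈ ½·erfc((x−vt)/(2√(Dt))).
vt = 0.493 × 1870 = 921.91 m and 2√(Dt) = 2√(0.350 × 1870) = 51.17 m.
Argument (x−vt)/(2√(Dt)) = (887 − 921.91)/51.17 = -0.6822; ½·erfc(-0.6822) = 0.8327.
C = 17.5 × 0.8327 = 14.6 mg/L.

14.6 mg/L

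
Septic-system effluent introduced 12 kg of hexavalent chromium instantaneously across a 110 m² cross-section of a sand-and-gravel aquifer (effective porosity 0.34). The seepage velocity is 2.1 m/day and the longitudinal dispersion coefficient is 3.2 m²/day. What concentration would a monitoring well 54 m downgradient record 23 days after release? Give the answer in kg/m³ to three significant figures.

For an instantaneous plane source, C(x,t) = M/(n_e·A·√(4πDt)) · exp(−(x−vt)²/(4Dt)), with n_e·A the pore (flow) area.
Plume center vt = 2.1 × 23 = 48.3 m, so the well at 54 m is 5.7 m downgradient of the peak.
√(4πDt) = 30.41 m, giving peak height M/(n_e·A·√(4πDt)) = 12/(0.34 × 110 × 30.41) = 0.01055 kg/m³.
(x−vt)²/(4Dt) = (5.7)²/(4 × 3.2 × 23) = 0.1104; exp(−0.1104) = 0.8955.
C = 0.01055 × 0.8955 = 0.00945 kg/m³.

0.00945 kg/m³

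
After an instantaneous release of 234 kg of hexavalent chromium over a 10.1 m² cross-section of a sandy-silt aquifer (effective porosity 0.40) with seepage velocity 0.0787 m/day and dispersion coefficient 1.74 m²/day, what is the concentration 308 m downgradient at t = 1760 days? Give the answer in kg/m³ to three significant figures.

For an instantaneous plane source, C(x,t) = M/(n_e·A·√(4πDt)) · exp(−(x−vt)²/(4Dt)), with n_e·A the pore (flow) area.
Plume center vt = 0.0787 × 1760 = 138.512 m, so the well at 308 m is 169.488 m downgradient of the peak.
√(4πDt) = 196.2 m, giving peak height M/(n_e·A·√(4πDt)) = 234/(0.40 × 10.1 × 196.2) = 0.2952 kg/m³.
(x−vt)²/(4Dt) = (169.488)²/(4 × 1.74 × 1760) = 2.345; exp(−2.345) = 0.09585.
C = 0.2952 × 0.09585 = 0.0283 kg/m³.

0.0283 kg/m³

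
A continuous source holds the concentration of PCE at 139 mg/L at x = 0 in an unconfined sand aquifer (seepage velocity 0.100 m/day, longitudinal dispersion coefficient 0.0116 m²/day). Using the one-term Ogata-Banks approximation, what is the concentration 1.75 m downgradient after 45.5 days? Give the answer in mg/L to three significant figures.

139 mg/L

For a continuous step input, C/C₀ ≈ ½·erfc((x−vt)/(2√(Dt))).
vt = 0.100 × 45.5 = 4.55 m and 2√(Dt) = 2√(0.0116 × 45.5) = 1.453 m.
Argument (x−vt)/(2√(Dt)) = (1.75 − 4.55)/1.453 = -1.927; ½·erfc(-1.927) = 0.9968.
C = 139 × 0.9968 = 139 mg/L.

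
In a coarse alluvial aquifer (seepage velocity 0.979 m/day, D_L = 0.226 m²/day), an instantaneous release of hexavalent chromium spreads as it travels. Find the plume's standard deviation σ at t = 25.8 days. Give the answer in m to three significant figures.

Dispersive spreading gives a Gaussian with σ² = 2Dt; advection only shifts the center.
σ = √(2 × 0.226 × 25.8) = 3.41 m.

3.41 m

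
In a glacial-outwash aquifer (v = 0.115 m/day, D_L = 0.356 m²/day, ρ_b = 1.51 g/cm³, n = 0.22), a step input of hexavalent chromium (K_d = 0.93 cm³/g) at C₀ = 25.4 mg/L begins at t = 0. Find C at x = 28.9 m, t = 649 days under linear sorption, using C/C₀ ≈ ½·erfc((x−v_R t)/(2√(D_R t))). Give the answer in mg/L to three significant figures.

0.223 mg/L

Retardation factor R = 1 + ρ_b·K_d/n = 1 + 1.51 × 0.93/0.22 = 7.383.
Sorption retards both mechanisms: v_R = v/R = 0.01558 m/day, D_R = D/R = 0.04822 m²/day.
v_R·t = 0.01558 × 649 = 10.11142 m; 2√(D_R t) = 11.19 m; argument = (28.9 − 10.11142)/11.19 = 1.679.
C = C₀ × ½·erfc(1.679) = 25.4 × 0.008787 = 0.223 mg/L.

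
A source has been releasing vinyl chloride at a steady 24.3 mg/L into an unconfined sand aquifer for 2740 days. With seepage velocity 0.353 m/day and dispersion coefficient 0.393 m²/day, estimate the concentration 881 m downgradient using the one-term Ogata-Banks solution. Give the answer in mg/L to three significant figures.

For a continuous step input, C/C₀ ≈ ½·erfc((x−vt)/(2√(Dt))).
vt = 0.353 × 2740 = 967.22 m and 2√(Dt) = 2√(0.393 × 2740) = 65.63 m.
Argument (x−vt)/(2√(Dt)) = (881 − 967.22)/65.63 = -1.314; ½·erfc(-1.314) = 0.9684.
C = 24.3 × 0.9684 = 23.5 mg/L.

23.5 mg/L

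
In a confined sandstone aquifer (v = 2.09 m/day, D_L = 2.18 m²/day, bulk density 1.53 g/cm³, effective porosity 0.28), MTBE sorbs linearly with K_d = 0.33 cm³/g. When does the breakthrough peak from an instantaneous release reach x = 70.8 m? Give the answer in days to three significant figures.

93.6 days

Retardation factor R = 1 + ρ_b·K_d/n = 1 + 1.53 × 0.33/0.28 = 2.803.
Sorption retards both mechanisms: v_R = v/R = 0.7456 m/day, D_R = D/R = 0.7777 m²/day.
Peak time from v_R²t² + 2D_R t − x² = 0: t = (√(D_R² + v_R²x²) − D_R)/v_R².
√(D_R² + v_R²x²) = √(0.7777² + 0.7456² × 70.8²) = 52.79; v_R² = 0.5559.
t = (52.79 − 0.7777)/0.5559 = 93.6 days.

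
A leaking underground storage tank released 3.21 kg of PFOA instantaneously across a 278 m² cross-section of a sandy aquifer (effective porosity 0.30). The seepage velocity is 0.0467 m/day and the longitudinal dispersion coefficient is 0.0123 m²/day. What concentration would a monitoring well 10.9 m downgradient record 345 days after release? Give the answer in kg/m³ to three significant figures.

0.00106 kg/m³

For an instantaneous plane source, C(x,t) = M/(n_e·A·√(4πDt)) · exp(−(x−vt)²/(4Dt)), with n_e·A the pore (flow) area.
Plume center vt = 0.0467 × 345 = 16.1115 m, so the well at 10.9 m is 5.2115 m upgradient of the peak.
√(4πDt) = 7.302 m, giving peak height M/(n_e·A·√(4πDt)) = 3.21/(0.30 × 278 × 7.302) = 0.005271 kg/m³.
(x−vt)²/(4Dt) = (-5.2115)²/(4 × 0.0123 × 345) = 1.600; exp(−1.600) = 0.2019.
C = 0.005271 × 0.2019 = 0.00106 kg/m³.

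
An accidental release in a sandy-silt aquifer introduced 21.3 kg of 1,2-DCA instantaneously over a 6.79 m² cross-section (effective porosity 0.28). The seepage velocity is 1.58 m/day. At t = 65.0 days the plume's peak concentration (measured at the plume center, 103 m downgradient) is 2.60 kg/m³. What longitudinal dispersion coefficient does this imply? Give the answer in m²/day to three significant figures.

0.0227 m²/day

At the plume center C_max = M/(n_e·A·√(4πDt)), so D = M²/(4πt·(n_e·A·C_max)²).
n_e·A·C_max = 0.28 × 6.79 × 2.60 = 4.943 kg/m.
D = 21.3²/(4π × 65.0 × 4.943²) = 0.0227 m²/day.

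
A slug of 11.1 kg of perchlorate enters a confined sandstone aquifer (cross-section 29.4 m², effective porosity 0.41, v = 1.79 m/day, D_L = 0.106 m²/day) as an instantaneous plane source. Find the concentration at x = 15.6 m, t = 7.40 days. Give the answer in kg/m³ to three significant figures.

0.0502 kg/m³

For an instantaneous plane source, C(x,t) = M/(n_e·A·√(4πDt)) · exp(−(x−vt)²/(4Dt)), with n_e·A the pore (flow) area.
Plume center vt = 1.79 × 7.40 = 13.246 m, so the well at 15.6 m is 2.354 m downgradient of the peak.
√(4πDt) = 3.140 m, giving peak height M/(n_e·A·√(4πDt)) = 11.1/(0.41 × 29.4 × 3.140) = 0.2933 kg/m³.
(x−vt)²/(4Dt) = (2.354)²/(4 × 0.106 × 7.40) = 1.766; exp(−1.766) = 0.1710.
C = 0.2933 × 0.1710 = 0.0502 kg/m³.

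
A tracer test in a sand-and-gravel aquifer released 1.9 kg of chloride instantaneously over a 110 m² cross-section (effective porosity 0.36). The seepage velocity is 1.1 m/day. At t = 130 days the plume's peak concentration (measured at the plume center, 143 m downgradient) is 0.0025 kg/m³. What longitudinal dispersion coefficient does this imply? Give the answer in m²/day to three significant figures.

At the plume center C_max = M/(n_e·A·√(4πDt)), so D = M²/(4πt·(n_e·A·C_max)²).
n_e·A·C_max = 0.36 × 110 × 0.0025 = 0.09900 kg/m.
D = 1.9²/(4π × 130 × 0.09900²) = 0.225 m²/day.

0.225 m²/day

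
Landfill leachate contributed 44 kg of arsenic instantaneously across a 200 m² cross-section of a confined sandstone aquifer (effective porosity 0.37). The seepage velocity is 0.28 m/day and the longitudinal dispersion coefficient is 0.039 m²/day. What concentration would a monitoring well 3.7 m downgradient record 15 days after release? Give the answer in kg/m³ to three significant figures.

For an instantaneous plane source, C(x,t) = M/(n_e·A·√(4πDt)) · exp(−(x−vt)²/(4Dt)), with n_e·A the pore (flow) area.
Plume center vt = 0.28 × 15 = 4.2 m, so the well at 3.7 m is 0.5 m upgradient of the peak.
√(4πDt) = 2.711 m, giving peak height M/(n_e·A·√(4πDt)) = 44/(0.37 × 200 × 2.711) = 0.2193 kg/m³.
(x−vt)²/(4Dt) = (-0.5)²/(4 × 0.039 × 15) = 0.1068; exp(−0.1068) = 0.8987.
C = 0.2193 × 0.8987 = 0.197 kg/m³.

0.197 kg/m³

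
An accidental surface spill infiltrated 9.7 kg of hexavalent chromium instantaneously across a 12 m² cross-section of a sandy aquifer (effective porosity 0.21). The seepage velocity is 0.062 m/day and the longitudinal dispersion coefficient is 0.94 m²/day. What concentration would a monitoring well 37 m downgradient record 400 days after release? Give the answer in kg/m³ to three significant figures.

0.0507 kg/m³

For an instantaneous plane source, C(x,t) = M/(n_e·A·√(4πDt)) · exp(−(x−vt)²/(4Dt)), with n_e·A the pore (flow) area.
Plume center vt = 0.062 × 400 = 24.8 m, so the well at 37 m is 12.2 m downgradient of the peak.
√(4πDt) = 68.74 m, giving peak height M/(n_e·A·√(4πDt)) = 9.7/(0.21 × 12 × 68.74) = 0.05600 kg/m³.
(x−vt)²/(4Dt) = (12.2)²/(4 × 0.94 × 400) = 0.09896; exp(−0.09896) = 0.9058.
C = 0.05600 × 0.9058 = 0.0507 kg/m³.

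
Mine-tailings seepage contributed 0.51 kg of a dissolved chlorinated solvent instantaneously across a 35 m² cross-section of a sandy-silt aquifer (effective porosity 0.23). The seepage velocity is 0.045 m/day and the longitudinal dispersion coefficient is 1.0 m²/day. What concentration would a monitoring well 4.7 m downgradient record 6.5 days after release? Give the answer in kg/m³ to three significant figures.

For an instantaneous plane source, C(x,t) = M/(n_e·A·√(4πDt)) · exp(−(x−vt)²/(4Dt)), with n_e·A the pore (flow) area.
Plume center vt = 0.045 × 6.5 = 0.2925 m, so the well at 4.7 m is 4.4075 m downgradient of the peak.
√(4πDt) = 9.038 m, giving peak height M/(n_e·A·√(4πDt)) = 0.51/(0.23 × 35 × 9.038) = 0.007010 kg/m³.
(x−vt)²/(4Dt) = (4.4075)²/(4 × 1.0 × 6.5) = 0.7472; exp(−0.7472) = 0.4737.
C = 0.007010 × 0.4737 = 0.00332 kg/m³.

0.00332 kg/m³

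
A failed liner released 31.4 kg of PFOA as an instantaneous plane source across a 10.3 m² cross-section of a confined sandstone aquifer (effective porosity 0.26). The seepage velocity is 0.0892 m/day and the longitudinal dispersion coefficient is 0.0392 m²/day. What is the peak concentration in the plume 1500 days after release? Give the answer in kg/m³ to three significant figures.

The peak of an instantaneous 1D plume sits at x = vt; there the Gaussian factor is 1 and C_max = M/(n_e·A·√(4πDt)), where n_e·A is the pore area the mass is dissolved in.
√(4πDt) = √(4π × 0.0392 × 1500) = 27.18 m, so C_max = 31.4/(0.26 × 10.3 × 27.18) = 0.431 kg/m³.

0.431 kg/m³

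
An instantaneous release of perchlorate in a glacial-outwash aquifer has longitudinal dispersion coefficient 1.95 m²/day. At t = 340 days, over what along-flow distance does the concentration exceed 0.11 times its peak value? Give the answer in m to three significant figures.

The plume is Gaussian with σ = √(2Dt) = √(2 × 1.95 × 340) = 36.41 m.
C/C_peak = exp(−Δx²/(2σ²)) = 0.11 ⇒ Δx = σ·√(−2 ln 0.11) = 36.41 × 2.101 = 76.50 m.
Width = 2Δx = 153 m.

153 m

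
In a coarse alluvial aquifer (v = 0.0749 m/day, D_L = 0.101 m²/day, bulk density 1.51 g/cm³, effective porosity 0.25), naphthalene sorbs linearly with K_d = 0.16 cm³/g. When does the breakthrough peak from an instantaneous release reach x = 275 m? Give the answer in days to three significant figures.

Retardation factor R = 1 + ρ_b·K_d/n = 1 + 1.51 × 0.16/0.25 = 1.966.
Sorption retards both mechanisms: v_R = v/R = 0.03810 m/day, D_R = D/R = 0.05137 m²/day.
Peak time from v_R²t² + 2D_R t − x² = 0: t = (√(D_R² + v_R²x²) − D_R)/v_R².
√(D_R² + v_R²x²) = √(0.05137² + 0.03810² × 275²) = 10.48; v_R² = 0.001452.
t = (10.48 − 0.05137)/0.001452 = 7180 days.

7180 days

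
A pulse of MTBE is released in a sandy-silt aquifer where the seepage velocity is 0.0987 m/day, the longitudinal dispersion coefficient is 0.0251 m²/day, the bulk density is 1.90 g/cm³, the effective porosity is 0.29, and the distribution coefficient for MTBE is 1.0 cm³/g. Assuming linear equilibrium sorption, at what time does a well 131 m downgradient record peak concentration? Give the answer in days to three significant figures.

10000 days

Retardation factor R = 1 + ρ_b·K_d/n = 1 + 1.90 × 1.0/0.29 = 7.552.
Sorption retards both mechanisms: v_R = v/R = 0.01307 m/day, D_R = D/R = 0.003324 m²/day.
Peak time from v_R²t² + 2D_R t − x² = 0: t = (√(D_R² + v_R²x²) − D_R)/v_R².
√(D_R² + v_R²x²) = √(0.003324² + 0.01307² × 131²) = 1.712; v_R² = 0.0001708.
t = (1.712 − 0.003324)/0.0001708 = 10000 days.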